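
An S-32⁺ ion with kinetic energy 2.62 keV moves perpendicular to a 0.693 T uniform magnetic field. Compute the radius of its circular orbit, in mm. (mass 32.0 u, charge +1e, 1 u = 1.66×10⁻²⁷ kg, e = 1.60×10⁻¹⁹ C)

Convert the energy: K = 2.62 keV = 4.19×10^-16 J.
v = √(2K/m) = √(2·4.19×10^-16/5.31×10^-26) = 1.26×10^5 m/s.
r = mv/(qB) = (5.31×10^-26)(1.26×10^5) / [(1×1.60×10^-19)(0.693)] = 0.0602 m.

r ≈ 60.2 mm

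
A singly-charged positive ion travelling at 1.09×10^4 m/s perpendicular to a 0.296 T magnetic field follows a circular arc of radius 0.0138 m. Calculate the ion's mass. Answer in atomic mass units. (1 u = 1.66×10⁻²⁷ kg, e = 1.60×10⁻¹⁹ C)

m ≈ 36.1 u

qvB = mv²/r ⇒ m = qBr/v.
m = (1×1.60×10^-19)(0.296)(0.0138) / (1.09×10^4) = 6.00×10^-26 kg = 36.1 u.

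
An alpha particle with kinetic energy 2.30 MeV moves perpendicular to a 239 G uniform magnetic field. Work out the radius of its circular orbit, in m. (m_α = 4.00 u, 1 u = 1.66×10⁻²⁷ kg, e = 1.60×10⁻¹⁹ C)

r ≈ 9.14 m

Convert the energy: K = 2.30 MeV = 3.68×10^-13 J.
v = √(2K/m) = √(2·3.68×10^-13/6.64×10^-27) = 1.05×10^7 m/s.
r = mv/(qB) = (6.64×10^-27)(1.05×10^7) / [(2×1.60×10^-19)(0.0239)] = 9.14 m.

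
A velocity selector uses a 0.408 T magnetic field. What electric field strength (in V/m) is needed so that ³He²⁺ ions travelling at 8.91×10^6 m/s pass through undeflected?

qE = qvB ⇒ E = vB = (8.91×10^6)(0.408) = 3.64×10^6 V/m.

E ≈ 3.64×10^6 V/m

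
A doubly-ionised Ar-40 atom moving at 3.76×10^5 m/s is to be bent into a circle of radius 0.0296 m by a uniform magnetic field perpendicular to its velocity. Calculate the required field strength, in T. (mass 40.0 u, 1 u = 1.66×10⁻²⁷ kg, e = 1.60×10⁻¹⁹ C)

B ≈ 2.64 T

qvB = mv²/r gives B = mv/(qr).
B = (6.64×10^-26)(3.76×10^5) / [(2×1.60×10^-19)(0.0296)] = 2.64 T.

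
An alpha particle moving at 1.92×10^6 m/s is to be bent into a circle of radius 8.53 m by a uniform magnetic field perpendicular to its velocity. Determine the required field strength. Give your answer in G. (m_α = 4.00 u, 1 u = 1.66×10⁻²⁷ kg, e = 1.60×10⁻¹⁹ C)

qvB = mv²/r gives B = mv/(qr).
B = (6.64×10^-27)(1.92×10^6) / [(2×1.60×10^-19)(8.53)] = 4.67×10^-3 T.

B ≈ 46.7 G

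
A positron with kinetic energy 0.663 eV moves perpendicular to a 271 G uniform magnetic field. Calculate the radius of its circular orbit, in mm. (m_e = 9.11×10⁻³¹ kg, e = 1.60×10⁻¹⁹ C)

Convert the energy: K = 0.663 eV = 1.06×10^-19 J.
v = √(2K/m) = √(2·1.06×10^-19/9.11×10^-31) = 4.83×10^5 m/s.
r = mv/(qB) = (9.11×10^-31)(4.83×10^5) / [(1×1.60×10^-19)(0.0271)] = 1.01×10^-4 m.

r ≈ 0.101 mm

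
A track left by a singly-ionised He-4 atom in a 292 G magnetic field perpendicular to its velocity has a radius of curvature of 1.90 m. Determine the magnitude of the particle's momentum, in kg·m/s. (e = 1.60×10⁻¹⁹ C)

Since qvB = mv²/r, the momentum p = mv = qBr.
p = (1×1.60×10^-19)(0.0292)(1.90) = 8.88×10^-21 kg·m/s.

p ≈ 8.88×10^-21 kg·m/s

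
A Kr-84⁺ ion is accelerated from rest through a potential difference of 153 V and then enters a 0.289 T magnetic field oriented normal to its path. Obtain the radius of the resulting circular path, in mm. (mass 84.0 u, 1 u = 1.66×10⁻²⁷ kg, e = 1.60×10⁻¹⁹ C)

The kinetic energy gained is K = qV = (1×1.60×10^-19)(153) = 2.45×10^-17 J.
v = √(2K/m) = 1.87×10^4 m/s.
r = mv/(qB) = (1.39×10^-25)(1.87×10^4) / [(1×1.60×10^-19)(0.289)] = 0.0565 m.

r ≈ 56.5 mm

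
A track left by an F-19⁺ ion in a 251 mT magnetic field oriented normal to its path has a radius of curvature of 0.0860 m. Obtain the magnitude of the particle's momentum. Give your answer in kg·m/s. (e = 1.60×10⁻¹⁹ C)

Since qvB = mv²/r, the momentum p = mv = qBr.
p = (1×1.60×10^-19)(0.251)(0.0860) = 3.45×10^-21 kg·m/s.

p ≈ 3.45×10^-21 kg·m/s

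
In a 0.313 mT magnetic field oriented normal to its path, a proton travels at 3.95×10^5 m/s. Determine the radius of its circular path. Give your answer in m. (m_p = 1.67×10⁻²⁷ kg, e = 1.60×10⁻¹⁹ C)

r ≈ 13.2 m

The magnetic force provides the centripetal force: qvB = mv²/r, so r = mv/(qB).
r = (1.67×10^-27 kg)(3.95×10^5 m/s) / [(1×1.60×10^-19 C)(3.13×10^-4 T)] = 13.2 m.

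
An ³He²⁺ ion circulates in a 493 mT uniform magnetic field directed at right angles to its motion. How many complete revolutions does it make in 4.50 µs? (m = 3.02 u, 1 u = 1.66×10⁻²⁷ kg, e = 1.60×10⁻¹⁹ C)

T = 2πm/(qB) = 2π(5.0132×10^-27) / [(2×1.60×10^-19)(0.493)] = 1.9966×10^-7 s.
N = t/T = 4.50×10^-6 / 1.9966×10^-7 ≈ 22.54, so 22 complete revolutions.

N = 22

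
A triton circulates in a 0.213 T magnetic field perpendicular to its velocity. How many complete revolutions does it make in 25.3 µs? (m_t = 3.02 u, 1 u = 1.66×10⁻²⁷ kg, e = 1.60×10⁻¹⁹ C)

T = 2πm/(qB) = 2π(5.0132×10^-27) / [(1×1.60×10^-19)(0.213)] = 9.2426×10^-7 s.
N = t/T = 2.53×10^-5 / 9.2426×10^-7 ≈ 27.37, so 27 complete revolutions.

N = 27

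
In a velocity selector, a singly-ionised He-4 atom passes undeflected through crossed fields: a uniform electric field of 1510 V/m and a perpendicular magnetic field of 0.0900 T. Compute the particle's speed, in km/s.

v ≈ 16.8 km/s

For zero net force, qE = qvB, so v = E/B.
v = (1510) / (0.0900) = 1.68×10^4 m/s.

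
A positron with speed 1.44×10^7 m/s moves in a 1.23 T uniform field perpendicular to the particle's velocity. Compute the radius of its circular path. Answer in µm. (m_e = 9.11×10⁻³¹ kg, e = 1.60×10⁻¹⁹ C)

r ≈ 66.7 µm

The magnetic force provides the centripetal force: qvB = mv²/r, so r = mv/(qB).
r = (9.11×10^-31 kg)(1.44×10^7 m/s) / [(1×1.60×10^-19 C)(1.23 T)] = 6.67×10^-5 m.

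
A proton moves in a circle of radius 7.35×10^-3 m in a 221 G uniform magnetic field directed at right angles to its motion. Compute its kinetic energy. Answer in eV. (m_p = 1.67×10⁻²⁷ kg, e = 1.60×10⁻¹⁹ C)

v = qBr/m = (1×1.60×10^-19)(0.0221)(7.35×10^-3) / (1.67×10^-27) = 1.56×10^4 m/s.
K = ½mv² = 0.5·(1.67×10^-27)·(1.56×10^4)² = 2.02×10^-19 J = 1.26 eV.

K ≈ 1.26 eV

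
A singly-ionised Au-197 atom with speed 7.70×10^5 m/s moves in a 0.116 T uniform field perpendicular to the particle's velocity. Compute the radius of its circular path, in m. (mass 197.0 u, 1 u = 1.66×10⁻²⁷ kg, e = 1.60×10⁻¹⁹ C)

The magnetic force provides the centripetal force: qvB = mv²/r, so r = mv/(qB).
r = (3.27×10^-25 kg)(7.70×10^5 m/s) / [(1×1.60×10^-19 C)(0.116 T)] = 13.6 m.

r ≈ 13.6 m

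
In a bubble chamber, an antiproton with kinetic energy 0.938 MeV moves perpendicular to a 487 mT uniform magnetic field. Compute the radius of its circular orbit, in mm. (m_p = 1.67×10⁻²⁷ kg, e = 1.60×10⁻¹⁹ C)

Convert the energy: K = 0.938 MeV = 1.50×10^-13 J.
v = √(2K/m) = √(2·1.50×10^-13/1.67×10^-27) = 1.34×10^7 m/s.
r = mv/(qB) = (1.67×10^-27)(1.34×10^7) / [(1×1.60×10^-19)(0.487)] = 0.287 m.

r ≈ 287 mm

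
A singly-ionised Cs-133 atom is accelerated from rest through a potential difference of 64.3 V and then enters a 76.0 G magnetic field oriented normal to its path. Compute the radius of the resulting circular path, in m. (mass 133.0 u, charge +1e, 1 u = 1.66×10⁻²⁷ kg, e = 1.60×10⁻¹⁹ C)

r ≈ 1.75 m

The kinetic energy gained is K = qV = (1×1.60×10^-19)(64.3) = 1.03×10^-17 J.
v = √(2K/m) = 9650 m/s.
r = mv/(qB) = (2.21×10^-25)(9650) / [(1×1.60×10^-19)(7.60×10^-3)] = 1.75 m.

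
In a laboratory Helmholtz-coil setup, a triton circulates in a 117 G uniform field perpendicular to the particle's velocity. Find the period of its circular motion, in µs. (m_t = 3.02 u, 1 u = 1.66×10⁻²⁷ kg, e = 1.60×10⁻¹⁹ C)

T ≈ 16.8 µs

The cyclotron period is independent of speed: T = 2πm/(qB).
T = 2π(5.01×10^-27) / [(1×1.60×10^-19)(0.0117)] = 1.68×10^-5 s.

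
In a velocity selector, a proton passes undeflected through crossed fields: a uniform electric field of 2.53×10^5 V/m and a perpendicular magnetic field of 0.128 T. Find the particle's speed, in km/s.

v ≈ 1980 km/s

For zero net force, qE = qvB, so v = E/B.
v = (2.53×10^5) / (0.128) = 1.98×10^6 m/s.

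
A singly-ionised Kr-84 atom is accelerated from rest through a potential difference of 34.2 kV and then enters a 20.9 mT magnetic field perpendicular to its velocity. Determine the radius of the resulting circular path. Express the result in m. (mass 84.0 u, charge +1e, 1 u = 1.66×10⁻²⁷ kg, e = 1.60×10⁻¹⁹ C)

r ≈ 11.7 m

The kinetic energy gained is K = qV = (1×1.60×10^-19)(3.42×10^4) = 5.47×10^-15 J.
v = √(2K/m) = 2.80×10^5 m/s.
r = mv/(qB) = (1.39×10^-25)(2.80×10^5) / [(1×1.60×10^-19)(0.0209)] = 11.7 m.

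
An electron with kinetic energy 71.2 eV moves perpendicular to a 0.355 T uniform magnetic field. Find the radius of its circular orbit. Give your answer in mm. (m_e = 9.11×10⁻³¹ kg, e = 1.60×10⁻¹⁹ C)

r ≈ 0.0802 mm

Convert the energy: K = 71.2 eV = 1.14×10^-17 J.
v = √(2K/m) = √(2·1.14×10^-17/9.11×10^-31) = 5.00×10^6 m/s.
r = mv/(qB) = (9.11×10^-31)(5.00×10^6) / [(1×1.60×10^-19)(0.355)] = 8.02×10^-5 m.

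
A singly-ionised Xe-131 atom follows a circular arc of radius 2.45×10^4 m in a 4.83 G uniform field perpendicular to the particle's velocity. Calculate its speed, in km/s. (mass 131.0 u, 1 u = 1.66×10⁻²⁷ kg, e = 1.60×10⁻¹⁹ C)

From qvB = mv²/r, v = qBr/m.
v = (1×1.60×10^-19)(4.83×10^-4)(2.45×10^4) / (2.17×10^-25) = 8.71×10^6 m/s.

v ≈ 8710 km/s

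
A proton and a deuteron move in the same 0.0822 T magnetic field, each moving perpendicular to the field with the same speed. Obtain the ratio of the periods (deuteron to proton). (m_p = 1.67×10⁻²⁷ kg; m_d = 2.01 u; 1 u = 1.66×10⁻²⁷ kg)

ratio ≈ 2.00

T = 2πm/(qB) is independent of speed, so T₂/T₁ = (m₂/q₂)/(m₁/q₁).
T_{deuteron}/T_{proton} = (3.34×10^-27/1e) / (1.67×10^-27/1e) = 2.00.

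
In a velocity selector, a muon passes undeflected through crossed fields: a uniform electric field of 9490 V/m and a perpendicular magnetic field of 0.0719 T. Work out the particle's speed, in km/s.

For zero net force, qE = qvB, so v = E/B.
v = (9490) / (0.0719) = 1.32×10^5 m/s.

v ≈ 132 km/s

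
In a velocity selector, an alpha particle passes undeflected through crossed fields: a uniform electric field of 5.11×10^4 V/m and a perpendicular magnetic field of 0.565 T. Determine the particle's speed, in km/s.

v ≈ 90.4 km/s

For zero net force, qE = qvB, so v = E/B.
v = (5.11×10^4) / (0.565) = 9.04×10^4 m/s.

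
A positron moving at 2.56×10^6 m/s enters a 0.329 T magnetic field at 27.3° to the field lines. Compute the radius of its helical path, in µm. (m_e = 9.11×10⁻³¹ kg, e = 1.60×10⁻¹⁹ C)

Only the perpendicular component v⊥ = v sin27.3° = 1.17×10^6 m/s is bent by the field.
r = m v⊥ /(qB) = (9.11×10^-31)(1.17×10^6) / [(1×1.60×10^-19)(0.329)] = 2.03×10^-5 m.

r ≈ 20.3 µm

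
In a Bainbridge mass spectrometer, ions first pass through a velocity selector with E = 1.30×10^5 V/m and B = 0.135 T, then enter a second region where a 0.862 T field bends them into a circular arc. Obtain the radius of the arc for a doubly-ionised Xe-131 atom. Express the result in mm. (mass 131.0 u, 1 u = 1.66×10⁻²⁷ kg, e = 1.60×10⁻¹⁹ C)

The selector passes v = E/B = 1.30×10^5/0.135 = 9.63×10^5 m/s.
In the deflection region, r = mv/(qB₂) = (2.17×10^-25)(9.63×10^5) / [(2×1.60×10^-19)(0.862)] = 0.759 m.

r ≈ 759 mm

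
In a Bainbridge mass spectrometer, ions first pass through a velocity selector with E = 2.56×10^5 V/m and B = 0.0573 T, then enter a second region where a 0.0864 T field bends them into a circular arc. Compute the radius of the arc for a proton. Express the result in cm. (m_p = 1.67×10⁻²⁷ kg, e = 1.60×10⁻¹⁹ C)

The selector passes v = E/B = 2.56×10^5/0.0573 = 4.47×10^6 m/s.
In the deflection region, r = mv/(qB₂) = (1.67×10^-27)(4.47×10^6) / [(1×1.60×10^-19)(0.0864)] = 0.540 m.

r ≈ 54.0 cm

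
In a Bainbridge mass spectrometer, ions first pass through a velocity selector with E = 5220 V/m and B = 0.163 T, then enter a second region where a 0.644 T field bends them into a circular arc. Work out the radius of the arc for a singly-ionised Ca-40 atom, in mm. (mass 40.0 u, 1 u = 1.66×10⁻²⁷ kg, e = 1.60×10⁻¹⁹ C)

r ≈ 20.6 mm

The selector passes v = E/B = 5220/0.163 = 3.20×10^4 m/s.
In the deflection region, r = mv/(qB₂) = (6.64×10^-26)(3.20×10^4) / [(1×1.60×10^-19)(0.644)] = 0.0206 m.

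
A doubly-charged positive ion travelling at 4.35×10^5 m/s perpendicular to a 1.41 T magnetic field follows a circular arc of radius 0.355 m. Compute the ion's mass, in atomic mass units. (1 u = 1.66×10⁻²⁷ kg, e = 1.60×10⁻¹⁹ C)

m ≈ 222 u

qvB = mv²/r ⇒ m = qBr/v.
m = (2×1.60×10^-19)(1.41)(0.355) / (4.35×10^5) = 3.68×10^-25 kg = 222 u.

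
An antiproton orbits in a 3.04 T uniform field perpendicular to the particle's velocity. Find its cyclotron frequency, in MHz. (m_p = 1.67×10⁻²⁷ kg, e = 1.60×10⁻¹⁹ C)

f = qB/(2πm) = (1×1.60×10^-19)(3.04) / [2π(1.67×10^-27)] = 4.64×10^7 Hz.

f ≈ 46.4 MHz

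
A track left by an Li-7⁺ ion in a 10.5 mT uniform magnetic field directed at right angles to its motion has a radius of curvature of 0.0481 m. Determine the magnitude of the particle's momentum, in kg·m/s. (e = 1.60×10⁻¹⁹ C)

p ≈ 8.08×10^-23 kg·m/s

Since qvB = mv²/r, the momentum p = mv = qBr.
p = (1×1.60×10^-19)(0.0105)(0.0481) = 8.08×10^-23 kg·m/s.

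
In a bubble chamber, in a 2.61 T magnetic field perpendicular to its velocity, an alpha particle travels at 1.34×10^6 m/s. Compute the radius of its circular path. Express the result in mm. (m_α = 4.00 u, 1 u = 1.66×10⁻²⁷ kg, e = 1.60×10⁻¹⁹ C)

The magnetic force provides the centripetal force: qvB = mv²/r, so r = mv/(qB).
r = (6.64×10^-27 kg)(1.34×10^6 m/s) / [(2×1.60×10^-19 C)(2.61 T)] = 0.0107 m.

r ≈ 10.7 mm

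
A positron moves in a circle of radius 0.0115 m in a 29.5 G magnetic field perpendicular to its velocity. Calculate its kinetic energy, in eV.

K ≈ 101 eV

v = qBr/m = (1×1.60×10^-19)(2.95×10^-3)(0.0115) / (9.11×10^-31) = 5.96×10^6 m/s.
K = ½mv² = 0.5·(9.11×10^-31)·(5.96×10^6)² = 1.62×10^-17 J = 101 eV.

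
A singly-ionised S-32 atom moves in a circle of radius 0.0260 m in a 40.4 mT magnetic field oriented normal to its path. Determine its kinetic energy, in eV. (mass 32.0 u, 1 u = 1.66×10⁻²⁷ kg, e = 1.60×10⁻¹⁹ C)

v = qBr/m = (1×1.60×10^-19)(0.0404)(0.0260) / (5.31×10^-26) = 3160 m/s.
K = ½mv² = 0.5·(5.31×10^-26)·(3160)² = 2.66×10^-19 J = 1.66 eV.

K ≈ 1.66 eV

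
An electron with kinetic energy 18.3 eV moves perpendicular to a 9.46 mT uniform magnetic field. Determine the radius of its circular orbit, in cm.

r ≈ 0.153 cm

Convert the energy: K = 18.3 eV = 2.93×10^-18 J.
v = √(2K/m) = √(2·2.93×10^-18/9.11×10^-31) = 2.54×10^6 m/s.
r = mv/(qB) = (9.11×10^-31)(2.54×10^6) / [(1×1.60×10^-19)(9.46×10^-3)] = 1.53×10^-3 m.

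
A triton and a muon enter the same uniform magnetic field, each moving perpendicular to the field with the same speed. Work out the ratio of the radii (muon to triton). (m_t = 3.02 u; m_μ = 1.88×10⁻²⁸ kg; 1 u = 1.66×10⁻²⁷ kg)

r = mv/(qB) ⇒ at equal v, r ∝ m/q.
r_{muon}/r_{triton} = 0.0375.

ratio ≈ 0.0375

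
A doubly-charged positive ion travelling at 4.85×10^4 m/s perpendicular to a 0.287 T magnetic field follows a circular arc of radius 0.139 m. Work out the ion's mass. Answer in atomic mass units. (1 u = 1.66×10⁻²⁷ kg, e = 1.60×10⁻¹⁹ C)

qvB = mv²/r ⇒ m = qBr/v.
m = (2×1.60×10^-19)(0.287)(0.139) / (4.85×10^4) = 2.63×10^-25 kg = 159 u.

m ≈ 159 u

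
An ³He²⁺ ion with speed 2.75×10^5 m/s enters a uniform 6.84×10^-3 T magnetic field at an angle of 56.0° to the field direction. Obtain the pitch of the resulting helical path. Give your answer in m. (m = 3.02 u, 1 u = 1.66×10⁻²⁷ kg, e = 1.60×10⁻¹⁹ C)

pitch ≈ 2.21 m

The velocity component along B is v∥ = v cos56.0° = 1.54×10^5 m/s.
The cyclotron period T = 2πm/(qB) = 1.44×10^-5 s is set by m, q, B alone.
Pitch = v∥·T = (1.54×10^5)(1.44×10^-5) = 2.21 m.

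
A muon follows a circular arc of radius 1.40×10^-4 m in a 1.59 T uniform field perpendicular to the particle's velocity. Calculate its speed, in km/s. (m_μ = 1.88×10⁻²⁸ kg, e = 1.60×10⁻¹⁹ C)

From qvB = mv²/r, v = qBr/m.
v = (1×1.60×10^-19)(1.59)(1.40×10^-4) / (1.88×10^-28) = 1.89×10^5 m/s.

v ≈ 189 km/s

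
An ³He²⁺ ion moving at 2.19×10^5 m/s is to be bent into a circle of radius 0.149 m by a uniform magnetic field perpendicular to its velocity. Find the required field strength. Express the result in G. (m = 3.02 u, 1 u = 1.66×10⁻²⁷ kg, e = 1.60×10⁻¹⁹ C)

B ≈ 230 G

qvB = mv²/r gives B = mv/(qr).
B = (5.01×10^-27)(2.19×10^5) / [(2×1.60×10^-19)(0.149)] = 0.0230 T.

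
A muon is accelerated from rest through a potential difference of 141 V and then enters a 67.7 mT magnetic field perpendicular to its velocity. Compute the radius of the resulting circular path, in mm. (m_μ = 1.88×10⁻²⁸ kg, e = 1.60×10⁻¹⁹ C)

r ≈ 8.50 mm

The kinetic energy gained is K = qV = (1×1.60×10^-19)(141) = 2.26×10^-17 J.
v = √(2K/m) = 4.90×10^5 m/s.
r = mv/(qB) = (1.88×10^-28)(4.90×10^5) / [(1×1.60×10^-19)(0.0677)] = 8.50×10^-3 m.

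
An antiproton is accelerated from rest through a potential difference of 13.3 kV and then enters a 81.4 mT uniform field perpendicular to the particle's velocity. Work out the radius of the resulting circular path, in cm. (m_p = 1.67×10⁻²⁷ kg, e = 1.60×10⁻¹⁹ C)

r ≈ 20.5 cm

The kinetic energy gained is K = qV = (1×1.60×10^-19)(1.33×10^4) = 2.13×10^-15 J.
v = √(2K/m) = 1.60×10^6 m/s.
r = mv/(qB) = (1.67×10^-27)(1.60×10^6) / [(1×1.60×10^-19)(0.0814)] = 0.205 m.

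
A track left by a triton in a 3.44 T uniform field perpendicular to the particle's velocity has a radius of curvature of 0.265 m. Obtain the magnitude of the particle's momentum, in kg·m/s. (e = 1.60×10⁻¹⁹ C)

p ≈ 1.46×10^-19 kg·m/s

Since qvB = mv²/r, the momentum p = mv = qBr.
p = (1×1.60×10^-19)(3.44)(0.265) = 1.46×10^-19 kg·m/s.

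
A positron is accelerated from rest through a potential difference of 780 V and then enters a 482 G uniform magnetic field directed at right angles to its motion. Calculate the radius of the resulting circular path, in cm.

The kinetic energy gained is K = qV = (1×1.60×10^-19)(780) = 1.25×10^-16 J.
v = √(2K/m) = 1.66×10^7 m/s.
r = mv/(qB) = (9.11×10^-31)(1.66×10^7) / [(1×1.60×10^-19)(0.0482)] = 1.96×10^-3 m.

r ≈ 0.196 cm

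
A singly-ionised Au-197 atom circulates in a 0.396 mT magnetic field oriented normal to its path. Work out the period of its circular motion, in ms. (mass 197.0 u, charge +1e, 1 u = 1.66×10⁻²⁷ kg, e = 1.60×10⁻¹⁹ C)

The cyclotron period is independent of speed: T = 2πm/(qB).
T = 2π(3.27×10^-25) / [(1×1.60×10^-19)(3.96×10^-4)] = 0.0324 s.

T ≈ 32.4 ms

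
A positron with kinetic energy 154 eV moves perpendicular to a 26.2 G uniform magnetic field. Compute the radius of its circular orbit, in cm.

r ≈ 1.60 cm

Convert the energy: K = 154 eV = 2.46×10^-17 J.
v = √(2K/m) = √(2·2.46×10^-17/9.11×10^-31) = 7.35×10^6 m/s.
r = mv/(qB) = (9.11×10^-31)(7.35×10^6) / [(1×1.60×10^-19)(2.62×10^-3)] = 0.0160 m.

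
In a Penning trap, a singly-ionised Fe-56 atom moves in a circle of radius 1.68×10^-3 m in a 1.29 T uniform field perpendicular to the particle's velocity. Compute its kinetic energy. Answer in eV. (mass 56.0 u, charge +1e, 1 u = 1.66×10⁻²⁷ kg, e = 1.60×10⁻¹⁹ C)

K ≈ 4.04 eV

v = qBr/m = (1×1.60×10^-19)(1.29)(1.68×10^-3) / (9.30×10^-26) = 3730 m/s.
K = ½mv² = 0.5·(9.30×10^-26)·(3730)² = 6.47×10^-19 J = 4.04 eV.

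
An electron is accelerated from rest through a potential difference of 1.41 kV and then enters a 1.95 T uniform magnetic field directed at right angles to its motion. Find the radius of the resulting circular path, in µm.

The kinetic energy gained is K = qV = (1×1.60×10^-19)(1410) = 2.26×10^-16 J.
v = √(2K/m) = 2.23×10^7 m/s.
r = mv/(qB) = (9.11×10^-31)(2.23×10^7) / [(1×1.60×10^-19)(1.95)] = 6.50×10^-5 m.

r ≈ 65.0 µm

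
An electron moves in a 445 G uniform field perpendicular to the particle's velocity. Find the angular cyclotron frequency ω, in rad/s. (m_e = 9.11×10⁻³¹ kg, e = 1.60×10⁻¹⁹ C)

ω = qB/m = (1×1.60×10^-19)(0.0445) / (9.11×10^-31) = 7.82×10^9 rad/s.

ω ≈ 7.82×10^9 rad/s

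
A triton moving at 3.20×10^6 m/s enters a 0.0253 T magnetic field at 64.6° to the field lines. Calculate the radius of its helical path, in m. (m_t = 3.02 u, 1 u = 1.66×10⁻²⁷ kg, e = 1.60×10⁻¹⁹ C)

Only the perpendicular component v⊥ = v sin64.6° = 2.89×10^6 m/s is bent by the field.
r = m v⊥ /(qB) = (5.01×10^-27)(2.89×10^6) / [(1×1.60×10^-19)(0.0253)] = 3.58 m.

r ≈ 3.58 m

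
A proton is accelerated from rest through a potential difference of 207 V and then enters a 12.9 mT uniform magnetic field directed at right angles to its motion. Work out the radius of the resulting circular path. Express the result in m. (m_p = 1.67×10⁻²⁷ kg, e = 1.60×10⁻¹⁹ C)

The kinetic energy gained is K = qV = (1×1.60×10^-19)(207) = 3.31×10^-17 J.
v = √(2K/m) = 1.99×10^5 m/s.
r = mv/(qB) = (1.67×10^-27)(1.99×10^5) / [(1×1.60×10^-19)(0.0129)] = 0.161 m.

r ≈ 0.161 m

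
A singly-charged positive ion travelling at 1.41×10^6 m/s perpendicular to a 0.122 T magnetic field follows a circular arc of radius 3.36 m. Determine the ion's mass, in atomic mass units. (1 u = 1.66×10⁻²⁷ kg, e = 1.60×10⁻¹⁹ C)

m ≈ 28.0 u

qvB = mv²/r ⇒ m = qBr/v.
m = (1×1.60×10^-19)(0.122)(3.36) / (1.41×10^6) = 4.65×10^-26 kg = 28.0 u.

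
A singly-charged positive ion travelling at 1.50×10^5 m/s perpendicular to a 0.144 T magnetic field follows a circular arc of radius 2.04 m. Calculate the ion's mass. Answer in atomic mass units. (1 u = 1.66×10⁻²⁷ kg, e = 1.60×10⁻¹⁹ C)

qvB = mv²/r ⇒ m = qBr/v.
m = (1×1.60×10^-19)(0.144)(2.04) / (1.50×10^5) = 3.13×10^-25 kg = 189 u.

m ≈ 189 u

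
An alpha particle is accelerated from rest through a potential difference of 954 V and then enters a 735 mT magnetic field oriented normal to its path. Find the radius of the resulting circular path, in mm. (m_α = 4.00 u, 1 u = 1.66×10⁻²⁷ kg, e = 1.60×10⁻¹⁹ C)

The kinetic energy gained is K = qV = (2×1.60×10^-19)(954) = 3.05×10^-16 J.
v = √(2K/m) = 3.03×10^5 m/s.
r = mv/(qB) = (6.64×10^-27)(3.03×10^5) / [(2×1.60×10^-19)(0.735)] = 8.56×10^-3 m.

r ≈ 8.56 mm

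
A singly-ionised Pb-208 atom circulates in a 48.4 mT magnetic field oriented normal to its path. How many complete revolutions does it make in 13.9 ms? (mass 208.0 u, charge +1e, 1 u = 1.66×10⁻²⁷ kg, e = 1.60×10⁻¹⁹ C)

N = 49

T = 2πm/(qB) = 2π(3.4528×10^-25) / [(1×1.60×10^-19)(0.0484)] = 2.8015×10^-4 s.
N = t/T = 0.0139 / 2.8015×10^-4 ≈ 49.62, so 49 complete revolutions.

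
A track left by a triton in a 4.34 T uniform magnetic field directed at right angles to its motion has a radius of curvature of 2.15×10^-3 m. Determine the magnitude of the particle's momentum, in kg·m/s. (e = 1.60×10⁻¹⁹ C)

Since qvB = mv²/r, the momentum p = mv = qBr.
p = (1×1.60×10^-19)(4.34)(2.15×10^-3) = 1.49×10^-21 kg·m/s.

p ≈ 1.49×10^-21 kg·m/s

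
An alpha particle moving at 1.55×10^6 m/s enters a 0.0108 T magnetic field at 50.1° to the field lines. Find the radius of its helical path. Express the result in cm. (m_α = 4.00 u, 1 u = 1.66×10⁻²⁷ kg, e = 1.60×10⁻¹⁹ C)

r ≈ 228 cm

Only the perpendicular component v⊥ = v sin50.1° = 1.19×10^6 m/s is bent by the field.
r = m v⊥ /(qB) = (6.64×10^-27)(1.19×10^6) / [(2×1.60×10^-19)(0.0108)] = 2.28 m.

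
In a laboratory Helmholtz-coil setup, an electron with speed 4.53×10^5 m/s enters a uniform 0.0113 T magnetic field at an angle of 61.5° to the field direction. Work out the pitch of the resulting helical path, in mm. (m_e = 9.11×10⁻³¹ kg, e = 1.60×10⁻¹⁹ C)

pitch ≈ 0.684 mm

The velocity component along B is v∥ = v cos61.5° = 2.16×10^5 m/s.
The cyclotron period T = 2πm/(qB) = 3.17×10^-9 s is set by m, q, B alone.
Pitch = v∥·T = (2.16×10^5)(3.17×10^-9) = 6.84×10^-4 m.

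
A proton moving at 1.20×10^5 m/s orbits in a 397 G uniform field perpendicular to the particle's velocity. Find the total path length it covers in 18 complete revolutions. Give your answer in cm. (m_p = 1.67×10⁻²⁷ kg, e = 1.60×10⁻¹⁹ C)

L ≈ 357 cm

r = mv/(qB) = 0.0315 m, so one revolution covers 2πr = 0.198 m.
In 18 revolutions: L = 18·2πr = 3.57 m.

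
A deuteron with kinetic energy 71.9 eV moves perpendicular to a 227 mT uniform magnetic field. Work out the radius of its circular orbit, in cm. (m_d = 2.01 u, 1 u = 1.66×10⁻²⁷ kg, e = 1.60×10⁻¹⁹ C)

Convert the energy: K = 71.9 eV = 1.15×10^-17 J.
v = √(2K/m) = √(2·1.15×10^-17/3.34×10^-27) = 8.30×10^4 m/s.
r = mv/(qB) = (3.34×10^-27)(8.30×10^4) / [(1×1.60×10^-19)(0.227)] = 7.63×10^-3 m.

r ≈ 0.763 cm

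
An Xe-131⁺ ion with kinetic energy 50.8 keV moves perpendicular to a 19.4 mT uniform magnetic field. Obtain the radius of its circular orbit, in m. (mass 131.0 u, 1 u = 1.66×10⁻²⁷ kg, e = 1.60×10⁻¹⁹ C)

r ≈ 19.2 m

Convert the energy: K = 50.8 keV = 8.13×10^-15 J.
v = √(2K/m) = √(2·8.13×10^-15/2.17×10^-25) = 2.73×10^5 m/s.
r = mv/(qB) = (2.17×10^-25)(2.73×10^5) / [(1×1.60×10^-19)(0.0194)] = 19.2 m.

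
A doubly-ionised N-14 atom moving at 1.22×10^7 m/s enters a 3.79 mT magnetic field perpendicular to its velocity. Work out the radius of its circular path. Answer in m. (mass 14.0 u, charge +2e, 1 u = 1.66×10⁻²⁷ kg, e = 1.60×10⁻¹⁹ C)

r ≈ 234 m

The magnetic force provides the centripetal force: qvB = mv²/r, so r = mv/(qB).
r = (2.32×10^-26 kg)(1.22×10^7 m/s) / [(2×1.60×10^-19 C)(3.79×10^-3 T)] = 234 m.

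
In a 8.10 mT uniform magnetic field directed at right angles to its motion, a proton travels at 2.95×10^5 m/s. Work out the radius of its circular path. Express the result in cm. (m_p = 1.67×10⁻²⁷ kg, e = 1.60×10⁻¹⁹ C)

r ≈ 38.0 cm

The magnetic force provides the centripetal force: qvB = mv²/r, so r = mv/(qB).
r = (1.67×10^-27 kg)(2.95×10^5 m/s) / [(1×1.60×10^-19 C)(8.10×10^-3 T)] = 0.380 m.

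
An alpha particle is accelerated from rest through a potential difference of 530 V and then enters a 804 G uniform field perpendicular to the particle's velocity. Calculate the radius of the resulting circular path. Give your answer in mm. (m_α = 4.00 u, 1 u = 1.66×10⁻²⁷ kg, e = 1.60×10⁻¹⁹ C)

The kinetic energy gained is K = qV = (2×1.60×10^-19)(530) = 1.70×10^-16 J.
v = √(2K/m) = 2.26×10^5 m/s.
r = mv/(qB) = (6.64×10^-27)(2.26×10^5) / [(2×1.60×10^-19)(0.0804)] = 0.0583 m.

r ≈ 58.3 mm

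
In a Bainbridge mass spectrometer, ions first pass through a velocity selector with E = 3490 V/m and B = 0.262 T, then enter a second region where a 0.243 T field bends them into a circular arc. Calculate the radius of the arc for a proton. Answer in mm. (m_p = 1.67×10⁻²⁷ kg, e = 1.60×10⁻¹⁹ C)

The selector passes v = E/B = 3490/0.262 = 1.33×10^4 m/s.
In the deflection region, r = mv/(qB₂) = (1.67×10^-27)(1.33×10^4) / [(1×1.60×10^-19)(0.243)] = 5.72×10^-4 m.

r ≈ 0.572 mm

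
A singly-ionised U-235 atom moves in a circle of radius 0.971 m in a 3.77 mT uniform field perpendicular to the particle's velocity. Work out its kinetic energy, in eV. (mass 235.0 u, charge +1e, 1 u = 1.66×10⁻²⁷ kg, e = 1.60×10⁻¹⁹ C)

K ≈ 2.75 eV

v = qBr/m = (1×1.60×10^-19)(3.77×10^-3)(0.971) / (3.90×10^-25) = 1500 m/s.
K = ½mv² = 0.5·(3.90×10^-25)·(1500)² = 4.40×10^-19 J = 2.75 eV.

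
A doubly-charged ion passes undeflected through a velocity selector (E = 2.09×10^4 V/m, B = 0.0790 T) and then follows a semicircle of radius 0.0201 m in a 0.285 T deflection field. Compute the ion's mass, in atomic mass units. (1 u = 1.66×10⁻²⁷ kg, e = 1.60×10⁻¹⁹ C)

v = E/B₁ = 2.65×10^5 m/s.
From r = mv/(qB₂), m = qB₂r/v = (2×1.60×10^-19)(0.285)(0.0201) / (2.65×10^5) = 6.93×10^-27 kg.
In atomic mass units: m = 6.93×10^-27 / 1.66×10^-27 = 4.17 u.

m ≈ 4.17 u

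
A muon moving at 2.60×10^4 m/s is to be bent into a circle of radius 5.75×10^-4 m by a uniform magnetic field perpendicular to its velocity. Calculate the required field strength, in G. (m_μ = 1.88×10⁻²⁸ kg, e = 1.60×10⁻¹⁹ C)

qvB = mv²/r gives B = mv/(qr).
B = (1.88×10^-28)(2.60×10^4) / [(1×1.60×10^-19)(5.75×10^-4)] = 0.0531 T.

B ≈ 531 G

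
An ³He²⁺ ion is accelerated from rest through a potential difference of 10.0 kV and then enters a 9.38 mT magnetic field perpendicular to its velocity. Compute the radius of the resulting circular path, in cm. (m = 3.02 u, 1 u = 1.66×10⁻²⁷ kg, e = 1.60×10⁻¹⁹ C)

The kinetic energy gained is K = qV = (2×1.60×10^-19)(1.00×10^4) = 3.20×10^-15 J.
v = √(2K/m) = 1.13×10^6 m/s.
r = mv/(qB) = (5.01×10^-27)(1.13×10^6) / [(2×1.60×10^-19)(9.38×10^-3)] = 1.89 m.

r ≈ 189 cm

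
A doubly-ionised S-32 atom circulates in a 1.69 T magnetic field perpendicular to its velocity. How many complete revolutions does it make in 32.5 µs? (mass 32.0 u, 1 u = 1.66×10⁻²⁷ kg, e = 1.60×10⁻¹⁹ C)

T = 2πm/(qB) = 2π(5.312×10^-26) / [(2×1.60×10^-19)(1.69)] = 6.1716×10^-7 s.
N = t/T = 3.25×10^-5 / 6.1716×10^-7 ≈ 52.66, so 52 complete revolutions.

N = 52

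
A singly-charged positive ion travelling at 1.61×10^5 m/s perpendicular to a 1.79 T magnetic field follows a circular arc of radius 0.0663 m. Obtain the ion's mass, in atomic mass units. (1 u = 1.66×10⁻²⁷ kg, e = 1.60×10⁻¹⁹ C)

m ≈ 71.0 u

qvB = mv²/r ⇒ m = qBr/v.
m = (1×1.60×10^-19)(1.79)(0.0663) / (1.61×10^5) = 1.18×10^-25 kg = 71.0 u.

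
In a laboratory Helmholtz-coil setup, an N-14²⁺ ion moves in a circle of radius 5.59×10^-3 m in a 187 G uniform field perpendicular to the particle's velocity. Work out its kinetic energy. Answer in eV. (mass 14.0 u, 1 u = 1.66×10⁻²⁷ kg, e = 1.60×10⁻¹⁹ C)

v = qBr/m = (2×1.60×10^-19)(0.0187)(5.59×10^-3) / (2.32×10^-26) = 1440 m/s.
K = ½mv² = 0.5·(2.32×10^-26)·(1440)² = 2.41×10^-20 J = 0.150 eV.

K ≈ 0.150 eV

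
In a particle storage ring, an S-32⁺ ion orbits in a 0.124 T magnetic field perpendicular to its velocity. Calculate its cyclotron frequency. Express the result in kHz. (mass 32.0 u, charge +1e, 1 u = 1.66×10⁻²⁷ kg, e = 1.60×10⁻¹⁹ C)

f = qB/(2πm) = (1×1.60×10^-19)(0.124) / [2π(5.31×10^-26)] = 5.94×10^4 Hz.

f ≈ 59.4 kHz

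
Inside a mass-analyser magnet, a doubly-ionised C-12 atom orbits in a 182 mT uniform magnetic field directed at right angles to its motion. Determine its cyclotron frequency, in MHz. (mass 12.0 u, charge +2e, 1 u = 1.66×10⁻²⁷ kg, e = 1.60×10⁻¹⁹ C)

f ≈ 0.465 MHz

f = qB/(2πm) = (2×1.60×10^-19)(0.182) / [2π(1.99×10^-26)] = 4.65×10^5 Hz.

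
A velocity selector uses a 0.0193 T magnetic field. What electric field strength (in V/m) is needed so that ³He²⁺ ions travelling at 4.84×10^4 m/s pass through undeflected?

E ≈ 934 V/m

qE = qvB ⇒ E = vB = (4.84×10^4)(0.0193) = 934 V/m.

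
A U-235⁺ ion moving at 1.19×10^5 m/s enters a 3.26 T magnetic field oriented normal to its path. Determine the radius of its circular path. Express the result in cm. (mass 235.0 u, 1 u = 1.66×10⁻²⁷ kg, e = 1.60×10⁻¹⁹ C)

The magnetic force provides the centripetal force: qvB = mv²/r, so r = mv/(qB).
r = (3.90×10^-25 kg)(1.19×10^5 m/s) / [(1×1.60×10^-19 C)(3.26 T)] = 0.0890 m.

r ≈ 8.90 cm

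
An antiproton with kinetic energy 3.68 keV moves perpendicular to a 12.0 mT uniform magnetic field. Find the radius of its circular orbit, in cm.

Convert the energy: K = 3.68 keV = 5.89×10^-16 J.
v = √(2K/m) = √(2·5.89×10^-16/1.67×10^-27) = 8.40×10^5 m/s.
r = mv/(qB) = (1.67×10^-27)(8.40×10^5) / [(1×1.60×10^-19)(0.0120)] = 0.730 m.

r ≈ 73.0 cm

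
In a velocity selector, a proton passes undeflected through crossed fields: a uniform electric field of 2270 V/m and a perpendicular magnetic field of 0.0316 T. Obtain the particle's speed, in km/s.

v ≈ 71.8 km/s

For zero net force, qE = qvB, so v = E/B.
v = (2270) / (0.0316) = 7.18×10^4 m/s.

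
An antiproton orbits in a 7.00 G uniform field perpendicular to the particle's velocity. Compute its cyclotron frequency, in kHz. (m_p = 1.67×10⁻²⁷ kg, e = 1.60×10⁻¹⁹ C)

f = qB/(2πm) = (1×1.60×10^-19)(7.00×10^-4) / [2π(1.67×10^-27)] = 1.07×10^4 Hz.

f ≈ 10.7 kHz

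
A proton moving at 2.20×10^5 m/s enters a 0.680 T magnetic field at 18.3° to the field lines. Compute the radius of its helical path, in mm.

Only the perpendicular component v⊥ = v sin18.3° = 6.91×10^4 m/s is bent by the field.
r = m v⊥ /(qB) = (1.67×10^-27)(6.91×10^4) / [(1×1.60×10^-19)(0.680)] = 1.06×10^-3 m.

r ≈ 1.06 mm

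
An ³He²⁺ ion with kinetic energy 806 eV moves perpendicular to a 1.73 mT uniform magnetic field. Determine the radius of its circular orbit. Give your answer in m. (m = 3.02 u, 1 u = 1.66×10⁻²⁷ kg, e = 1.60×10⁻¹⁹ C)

r ≈ 2.05 m

Convert the energy: K = 806 eV = 1.29×10^-16 J.
v = √(2K/m) = √(2·1.29×10^-16/5.01×10^-27) = 2.27×10^5 m/s.
r = mv/(qB) = (5.01×10^-27)(2.27×10^5) / [(2×1.60×10^-19)(1.73×10^-3)] = 2.05 m.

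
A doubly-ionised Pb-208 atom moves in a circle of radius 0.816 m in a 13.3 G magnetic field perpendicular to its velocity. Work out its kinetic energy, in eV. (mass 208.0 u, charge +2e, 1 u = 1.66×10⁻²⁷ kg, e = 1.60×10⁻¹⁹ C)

v = qBr/m = (2×1.60×10^-19)(1.33×10^-3)(0.816) / (3.45×10^-25) = 1010 m/s.
K = ½mv² = 0.5·(3.45×10^-25)·(1010)² = 1.75×10^-19 J = 1.09 eV.

K ≈ 1.09 eV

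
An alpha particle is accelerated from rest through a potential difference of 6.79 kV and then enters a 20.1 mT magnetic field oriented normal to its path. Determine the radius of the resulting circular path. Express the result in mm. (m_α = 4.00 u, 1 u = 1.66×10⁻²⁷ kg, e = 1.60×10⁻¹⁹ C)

The kinetic energy gained is K = qV = (2×1.60×10^-19)(6790) = 2.17×10^-15 J.
v = √(2K/m) = 8.09×10^5 m/s.
r = mv/(qB) = (6.64×10^-27)(8.09×10^5) / [(2×1.60×10^-19)(0.0201)] = 0.835 m.

r ≈ 835 mm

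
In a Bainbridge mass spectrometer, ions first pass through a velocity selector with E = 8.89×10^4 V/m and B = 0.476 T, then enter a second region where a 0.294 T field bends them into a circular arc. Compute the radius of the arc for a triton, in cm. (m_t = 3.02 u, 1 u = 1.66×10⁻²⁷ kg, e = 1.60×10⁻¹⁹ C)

r ≈ 1.99 cm

The selector passes v = E/B = 8.89×10^4/0.476 = 1.87×10^5 m/s.
In the deflection region, r = mv/(qB₂) = (5.01×10^-27)(1.87×10^5) / [(1×1.60×10^-19)(0.294)] = 0.0199 m.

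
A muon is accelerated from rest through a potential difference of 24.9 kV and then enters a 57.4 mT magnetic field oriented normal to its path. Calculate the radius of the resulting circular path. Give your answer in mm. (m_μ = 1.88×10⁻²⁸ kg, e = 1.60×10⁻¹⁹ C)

r ≈ 133 mm

The kinetic energy gained is K = qV = (1×1.60×10^-19)(2.49×10^4) = 3.98×10^-15 J.
v = √(2K/m) = 6.51×10^6 m/s.
r = mv/(qB) = (1.88×10^-28)(6.51×10^6) / [(1×1.60×10^-19)(0.0574)] = 0.133 m.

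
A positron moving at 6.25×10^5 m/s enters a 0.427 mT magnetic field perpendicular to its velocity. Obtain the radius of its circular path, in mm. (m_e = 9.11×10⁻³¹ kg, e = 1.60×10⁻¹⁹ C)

The magnetic force provides the centripetal force: qvB = mv²/r, so r = mv/(qB).
r = (9.11×10^-31 kg)(6.25×10^5 m/s) / [(1×1.60×10^-19 C)(4.27×10^-4 T)] = 8.33×10^-3 m.

r ≈ 8.33 mm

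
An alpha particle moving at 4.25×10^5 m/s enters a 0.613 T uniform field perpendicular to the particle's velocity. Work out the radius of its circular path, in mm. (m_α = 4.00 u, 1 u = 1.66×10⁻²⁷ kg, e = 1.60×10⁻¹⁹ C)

The magnetic force provides the centripetal force: qvB = mv²/r, so r = mv/(qB).
r = (6.64×10^-27 kg)(4.25×10^5 m/s) / [(2×1.60×10^-19 C)(0.613 T)] = 0.0144 m.

r ≈ 14.4 mm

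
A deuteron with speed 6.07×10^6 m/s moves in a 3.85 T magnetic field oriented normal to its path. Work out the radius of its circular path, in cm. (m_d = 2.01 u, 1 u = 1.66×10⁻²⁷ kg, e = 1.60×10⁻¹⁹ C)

r ≈ 3.29 cm

The magnetic force provides the centripetal force: qvB = mv²/r, so r = mv/(qB).
r = (3.34×10^-27 kg)(6.07×10^6 m/s) / [(1×1.60×10^-19 C)(3.85 T)] = 0.0329 m.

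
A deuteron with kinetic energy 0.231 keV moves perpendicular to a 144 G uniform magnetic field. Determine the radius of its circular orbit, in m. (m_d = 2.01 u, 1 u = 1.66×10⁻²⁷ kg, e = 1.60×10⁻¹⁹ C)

Convert the energy: K = 0.231 keV = 3.70×10^-17 J.
v = √(2K/m) = √(2·3.70×10^-17/3.34×10^-27) = 1.49×10^5 m/s.
r = mv/(qB) = (3.34×10^-27)(1.49×10^5) / [(1×1.60×10^-19)(0.0144)] = 0.216 m.

r ≈ 0.216 m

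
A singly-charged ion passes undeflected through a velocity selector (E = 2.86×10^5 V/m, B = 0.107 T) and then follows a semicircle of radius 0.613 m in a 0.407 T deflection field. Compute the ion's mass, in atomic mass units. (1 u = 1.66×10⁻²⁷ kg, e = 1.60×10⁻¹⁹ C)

m ≈ 9.00 u

v = E/B₁ = 2.67×10^6 m/s.
From r = mv/(qB₂), m = qB₂r/v = (1×1.60×10^-19)(0.407)(0.613) / (2.67×10^6) = 1.49×10^-26 kg.
In atomic mass units: m = 1.49×10^-26 / 1.66×10^-27 = 9.00 u.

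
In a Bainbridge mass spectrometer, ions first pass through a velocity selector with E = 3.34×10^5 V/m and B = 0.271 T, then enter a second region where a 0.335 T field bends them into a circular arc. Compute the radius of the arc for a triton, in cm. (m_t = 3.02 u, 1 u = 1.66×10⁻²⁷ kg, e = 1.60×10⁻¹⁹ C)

r ≈ 11.5 cm

The selector passes v = E/B = 3.34×10^5/0.271 = 1.23×10^6 m/s.
In the deflection region, r = mv/(qB₂) = (5.01×10^-27)(1.23×10^6) / [(1×1.60×10^-19)(0.335)] = 0.115 m.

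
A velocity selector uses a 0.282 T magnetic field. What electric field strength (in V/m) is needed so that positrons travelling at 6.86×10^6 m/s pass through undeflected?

qE = qvB ⇒ E = vB = (6.86×10^6)(0.282) = 1.93×10^6 V/m.

E ≈ 1.93×10^6 V/m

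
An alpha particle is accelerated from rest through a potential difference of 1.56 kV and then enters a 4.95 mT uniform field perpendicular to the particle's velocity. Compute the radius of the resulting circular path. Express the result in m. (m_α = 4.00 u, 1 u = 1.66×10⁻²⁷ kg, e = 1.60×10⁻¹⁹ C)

The kinetic energy gained is K = qV = (2×1.60×10^-19)(1560) = 4.99×10^-16 J.
v = √(2K/m) = 3.88×10^5 m/s.
r = mv/(qB) = (6.64×10^-27)(3.88×10^5) / [(2×1.60×10^-19)(4.95×10^-3)] = 1.63 m.

r ≈ 1.63 m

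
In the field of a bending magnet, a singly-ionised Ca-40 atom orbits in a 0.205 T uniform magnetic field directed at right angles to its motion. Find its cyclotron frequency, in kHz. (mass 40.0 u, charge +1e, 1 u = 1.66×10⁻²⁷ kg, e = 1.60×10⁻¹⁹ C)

f ≈ 78.6 kHz

f = qB/(2πm) = (1×1.60×10^-19)(0.205) / [2π(6.64×10^-26)] = 7.86×10^4 Hz.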